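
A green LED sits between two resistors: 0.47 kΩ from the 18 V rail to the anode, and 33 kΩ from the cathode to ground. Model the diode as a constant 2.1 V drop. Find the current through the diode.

The two resistors are in series with the diode, so KVL gives 18 = I·0.47 + 2.1 + I·33.
I = (18 − 2.1) / (0.47 + 33) kΩ = 15.9 / 33.5 = 0.475 mA.

I ≈ 0.48 mA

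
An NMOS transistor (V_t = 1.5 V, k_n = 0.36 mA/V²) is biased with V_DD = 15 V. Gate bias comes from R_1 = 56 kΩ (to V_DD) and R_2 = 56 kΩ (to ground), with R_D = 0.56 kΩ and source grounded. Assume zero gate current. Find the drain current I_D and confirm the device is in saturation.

V_G = V_DD·R_2/(R_1+R_2) = 15×56/112 = 7.5 V. With the source grounded, V_GS = V_G = 7.5 V.
Assume saturation: I_D = (k_n/2)(V_GS − V_t)² = (0.36/2)×(7.5 − 1.5)² = 0.18×6² = 6.48 mA.
V_DS = V_DD − I_D·R_D = 15 − 6.48×0.56 = 11.4 V.
Saturation requires V_DS ≥ V_GS − V_t = 6 V; 11.4 ≥ 6 ✓.

I_D ≈ 6.5 mA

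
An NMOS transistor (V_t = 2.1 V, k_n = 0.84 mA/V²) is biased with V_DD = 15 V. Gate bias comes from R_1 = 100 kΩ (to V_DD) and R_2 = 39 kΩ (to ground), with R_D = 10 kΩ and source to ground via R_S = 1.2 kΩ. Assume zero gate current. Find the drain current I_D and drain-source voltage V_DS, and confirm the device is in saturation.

I_D ≈ 0.69 mA, V_DS ≈ 7.3 V

V_G = V_DD·R_2/(R_1+R_2) = 15×39/139 = 4.21 V.
Assume saturation: I_D = (k_n/2)(V_GS − V_t)² with V_GS = V_G − I_D·R_S = 4.21 − 1.2·I_D.
Substituting gives 0.605·I_D² − 3.13·I_D + 1.87 = 0, with roots I_D = 0.689 or 4.48 mA.
The root I_D = 4.48 mA gives V_GS = -1.17 V ≤ V_t, so take I_D = 0.689 mA.
Then V_GS = 3.38 V and V_DS = V_DD − I_D(R_D+R_S) = 15 − 0.689×11.2 = 7.28 V.
Saturation requires V_DS ≥ V_GS − V_t = 1.28 V; 7.28 ≥ 1.28 ✓.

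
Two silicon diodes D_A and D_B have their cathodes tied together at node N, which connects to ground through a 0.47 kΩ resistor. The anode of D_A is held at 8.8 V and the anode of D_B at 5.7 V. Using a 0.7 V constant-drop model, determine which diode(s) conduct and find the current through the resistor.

Only D_A conducts; I_R ≈ 17 mA

Assume both conduct. Then node N would need to be at both 8.8−0.7 = 8.1 V and 5.7−0.7 = 5 V, which is impossible.
Assume only D_A conducts: V_N = 8.8 − 0.7 = 8.1 V, so I_R = 8.1/0.47 = 17.2 mA.
Check D_B: its anode-to-cathode voltage is 5.7 − 8.1 = -2.4 V < 0.7 V, so it is off. The assumption is consistent.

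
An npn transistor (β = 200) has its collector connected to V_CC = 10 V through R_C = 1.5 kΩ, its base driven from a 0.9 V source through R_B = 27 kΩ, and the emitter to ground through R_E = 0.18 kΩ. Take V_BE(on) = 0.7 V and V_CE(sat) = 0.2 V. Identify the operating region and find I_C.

Assume active. Base-emitter loop: I_B = (V_BB − V_BE)/(R_B + (β+1)R_E) = (0.9 − 0.7)/(27 + 201×0.18) = 0.00317 mA.
I_C = β·I_B = 200×0.00317 = 0.633 mA.
V_CE = V_CC − I_C·R_C − I_E·R_E = 10 − 0.633×1.5 − 0.636×0.18 = 8.94 V > V_CE(sat), so the active-region assumption holds.

active; I_C ≈ 0.63 mA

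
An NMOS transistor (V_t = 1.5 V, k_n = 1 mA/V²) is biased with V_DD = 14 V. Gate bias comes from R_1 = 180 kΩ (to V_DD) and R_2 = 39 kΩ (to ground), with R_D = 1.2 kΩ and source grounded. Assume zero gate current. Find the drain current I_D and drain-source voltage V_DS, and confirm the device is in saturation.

I_D ≈ 0.49 mA, V_DS ≈ 13 V

V_G = V_DD·R_2/(R_1+R_2) = 14×39/219 = 2.49 V. With the source grounded, V_GS = V_G = 2.49 V.
Assume saturation: I_D = (k_n/2)(V_GS − V_t)² = (1/2)×(2.49 − 1.5)² = 0.5×0.993² = 0.493 mA.
V_DS = V_DD − I_D·R_D = 14 − 0.493×1.2 = 13.4 V.
Saturation requires V_DS ≥ V_GS − V_t = 0.993 V; 13.4 ≥ 0.993 ✓.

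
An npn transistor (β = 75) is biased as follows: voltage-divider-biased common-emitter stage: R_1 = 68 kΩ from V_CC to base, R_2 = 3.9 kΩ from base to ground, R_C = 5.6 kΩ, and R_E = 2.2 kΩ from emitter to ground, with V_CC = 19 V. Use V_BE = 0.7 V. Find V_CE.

V_CE ≈ 18 V

Thevenize the base divider: V_Th = V_CC·R_2/(R_1+R_2) = 19×3.9/71.9 = 1.03 V, R_Th = R_1‖R_2 = 3.69 kΩ.
Base-emitter loop: V_Th = I_B·R_Th + V_BE + (β+1)I_B·R_E, so I_B = (1.03 − 0.7) / (3.69 + 76×2.2) = 0.00193 mA.
I_C = β·I_B = 75×0.00193 = 0.145 mA, and I_E = (β+1)I_B = 0.147 mA.
V_CE = V_CC − I_C·R_C − I_E·R_E = 19 − 0.145×5.6 − 0.147×2.2 = 17.9 V.
V_CE = 17.9 V > 0.2 V confirms active-region operation.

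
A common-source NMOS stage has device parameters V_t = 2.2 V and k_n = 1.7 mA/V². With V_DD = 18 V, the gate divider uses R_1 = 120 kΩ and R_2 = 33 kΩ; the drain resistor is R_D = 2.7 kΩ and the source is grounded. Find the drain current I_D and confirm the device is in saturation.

I_D ≈ 2.4 mA

V_G = V_DD·R_2/(R_1+R_2) = 18×33/153 = 3.88 V. With the source grounded, V_GS = V_G = 3.88 V.
Assume saturation: I_D = (k_n/2)(V_GS − V_t)² = (1.7/2)×(3.88 − 2.2)² = 0.85×1.68² = 2.41 mA.
V_DS = V_DD − I_D·R_D = 18 − 2.41×2.7 = 11.5 V.
Saturation requires V_DS ≥ V_GS − V_t = 1.68 V; 11.5 ≥ 1.68 ✓.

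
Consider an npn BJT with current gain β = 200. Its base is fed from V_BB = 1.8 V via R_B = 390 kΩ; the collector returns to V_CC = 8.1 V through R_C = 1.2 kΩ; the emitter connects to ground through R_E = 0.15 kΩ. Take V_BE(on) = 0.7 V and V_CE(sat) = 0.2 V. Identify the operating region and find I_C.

active; I_C ≈ 0.52 mA

Assume active. Base-emitter loop: I_B = (V_BB − V_BE)/(R_B + (β+1)R_E) = (1.8 − 0.7)/(390 + 201×0.15) = 0.00262 mA.
I_C = β·I_B = 200×0.00262 = 0.524 mA.
V_CE = V_CC − I_C·R_C − I_E·R_E = 8.1 − 0.524×1.2 − 0.526×0.15 = 7.39 V > V_CE(sat), so the active-region assumption holds.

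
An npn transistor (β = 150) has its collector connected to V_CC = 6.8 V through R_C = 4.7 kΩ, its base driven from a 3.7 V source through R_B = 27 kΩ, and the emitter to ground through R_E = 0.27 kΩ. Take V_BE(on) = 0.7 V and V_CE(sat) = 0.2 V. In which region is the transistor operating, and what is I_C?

saturation; I_C ≈ 1.3 mA

Assume active: I_B = (3.7 − 0.7)/(27 + 151×0.27) = 0.0443 mA, I_C = β·I_B = 6.64 mA.
Then V_CE = 6.8 − 6.64×4.7 − 6.68×0.27 = -26.2 V < 0.2 V — the active assumption fails.
Re-solve with V_CE = 0.2 V. KCL at the emitter: V_E/R_E = (V_BB−0.7−V_E)/R_B + (V_CC−0.2−V_E)/R_C, giving V_E = 0.383 V.
I_C = (V_CC − 0.2 − V_E)/R_C = (6.6 − 0.383)/4.7 = 1.32 mA.
Check: I_B = (3 − 0.383)/27 = 0.0969 mA, and β·I_B = 14.5 mA > I_C, confirming saturation.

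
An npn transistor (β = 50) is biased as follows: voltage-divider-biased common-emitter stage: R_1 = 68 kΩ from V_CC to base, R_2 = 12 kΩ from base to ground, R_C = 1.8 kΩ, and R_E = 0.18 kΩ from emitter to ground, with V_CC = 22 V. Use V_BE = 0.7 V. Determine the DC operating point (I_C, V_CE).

Thevenize the base divider: V_Th = V_CC·R_2/(R_1+R_2) = 22×12/80 = 3.3 V, R_Th = R_1‖R_2 = 10.2 kΩ.
Base-emitter loop: V_Th = I_B·R_Th + V_BE + (β+1)I_B·R_E, so I_B = (3.3 − 0.7) / (10.2 + 51×0.18) = 0.134 mA.
I_C = β·I_B = 50×0.134 = 6.71 mA, and I_E = (β+1)I_B = 6.84 mA.
V_CE = V_CC − I_C·R_C − I_E·R_E = 22 − 6.71×1.8 − 6.84×0.18 = 8.69 V.
V_CE = 8.69 V > 0.2 V confirms active-region operation.

I_C ≈ 6.7 mA, V_CE ≈ 8.7 V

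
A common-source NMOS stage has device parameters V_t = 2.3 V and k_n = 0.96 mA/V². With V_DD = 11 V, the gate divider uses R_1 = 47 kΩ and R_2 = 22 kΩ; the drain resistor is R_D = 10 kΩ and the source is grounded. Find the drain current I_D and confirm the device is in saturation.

V_G = V_DD·R_2/(R_1+R_2) = 11×22/69 = 3.51 V. With the source grounded, V_GS = V_G = 3.51 V.
Assume saturation: I_D = (k_n/2)(V_GS − V_t)² = (0.96/2)×(3.51 − 2.3)² = 0.48×1.21² = 0.7 mA.
V_DS = V_DD − I_D·R_D = 11 − 0.7×10 = 4 V.
Saturation requires V_DS ≥ V_GS − V_t = 1.21 V; 4 ≥ 1.21 ✓.

I_D ≈ 0.7 mA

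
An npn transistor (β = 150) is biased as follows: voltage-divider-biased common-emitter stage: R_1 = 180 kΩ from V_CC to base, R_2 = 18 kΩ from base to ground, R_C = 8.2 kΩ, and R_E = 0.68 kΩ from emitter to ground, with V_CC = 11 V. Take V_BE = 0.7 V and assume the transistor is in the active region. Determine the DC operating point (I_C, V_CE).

I_C ≈ 0.38 mA, V_CE ≈ 7.6 V

Thevenize the base divider: V_Th = V_CC·R_2/(R_1+R_2) = 11×18/198 = 1 V, R_Th = R_1‖R_2 = 16.4 kΩ.
Base-emitter loop: V_Th = I_B·R_Th + V_BE + (β+1)I_B·R_E, so I_B = (1 − 0.7) / (16.4 + 151×0.68) = 0.00252 mA.
I_C = β·I_B = 150×0.00252 = 0.378 mA, and I_E = (β+1)I_B = 0.381 mA.
V_CE = V_CC − I_C·R_C − I_E·R_E = 11 − 0.378×8.2 − 0.381×0.68 = 7.64 V.
V_CE = 7.64 V > 0.2 V confirms active-region operation.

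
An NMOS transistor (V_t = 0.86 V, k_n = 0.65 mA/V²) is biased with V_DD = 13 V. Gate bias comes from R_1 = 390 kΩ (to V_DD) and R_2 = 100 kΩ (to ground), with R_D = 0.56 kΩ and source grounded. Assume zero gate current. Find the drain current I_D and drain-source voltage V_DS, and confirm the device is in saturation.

V_G = V_DD·R_2/(R_1+R_2) = 13×100/490 = 2.65 V. With the source grounded, V_GS = V_G = 2.65 V.
Assume saturation: I_D = (k_n/2)(V_GS − V_t)² = (0.65/2)×(2.65 − 0.86)² = 0.325×1.79² = 1.04 mA.
V_DS = V_DD − I_D·R_D = 13 − 1.04×0.56 = 12.4 V.
Saturation requires V_DS ≥ V_GS − V_t = 1.79 V; 12.4 ≥ 1.79 ✓.

I_D ≈ 1 mA, V_DS ≈ 12 V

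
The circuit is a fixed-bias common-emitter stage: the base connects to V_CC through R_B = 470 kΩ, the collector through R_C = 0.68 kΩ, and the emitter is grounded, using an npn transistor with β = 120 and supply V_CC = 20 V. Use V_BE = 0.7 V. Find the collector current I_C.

I_C ≈ 4.9 mA

Base loop: V_CC = I_B·R_B + V_BE, so I_B = (20 − 0.7)/470 kΩ = 0.0411 mA.
In the active region I_C = β·I_B = 120 × 0.0411 = 4.93 mA.
Collector loop: V_CE = V_CC − I_C·R_C = 20 − 4.93×0.68 = 16.6 V.
Since V_CE = 16.6 V > V_CE(sat) ≈ 0.2 V, the transistor is in the active region as assumed.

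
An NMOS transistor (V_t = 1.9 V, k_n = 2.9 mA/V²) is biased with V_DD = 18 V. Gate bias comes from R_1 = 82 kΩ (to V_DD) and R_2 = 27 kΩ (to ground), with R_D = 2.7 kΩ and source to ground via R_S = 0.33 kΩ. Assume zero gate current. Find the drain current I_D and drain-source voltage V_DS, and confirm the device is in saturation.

V_G = V_DD·R_2/(R_1+R_2) = 18×27/109 = 4.46 V.
Assume saturation: I_D = (k_n/2)(V_GS − V_t)² with V_GS = V_G − I_D·R_S = 4.46 − 0.33·I_D.
Substituting gives 0.158·I_D² − 3.45·I_D + 9.49 = 0, with roots I_D = 3.23 or 18.6 mA.
The root I_D = 18.6 mA gives V_GS = -1.68 V ≤ V_t, so take I_D = 3.23 mA.
Then V_GS = 3.39 V and V_DS = V_DD − I_D(R_D+R_S) = 18 − 3.23×3.03 = 8.21 V.
Saturation requires V_DS ≥ V_GS − V_t = 1.49 V; 8.21 ≥ 1.49 ✓.

I_D ≈ 3.2 mA, V_DS ≈ 8.2 V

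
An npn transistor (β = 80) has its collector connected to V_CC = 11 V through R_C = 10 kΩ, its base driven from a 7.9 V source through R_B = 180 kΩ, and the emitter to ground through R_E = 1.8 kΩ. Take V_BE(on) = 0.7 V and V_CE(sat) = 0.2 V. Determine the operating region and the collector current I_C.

Assume active: I_B = (7.9 − 0.7)/(180 + 81×1.8) = 0.0221 mA, I_C = β·I_B = 1.77 mA.
Then V_CE = 11 − 1.77×10 − 1.79×1.8 = -9.9 V < 0.2 V — the active assumption fails.
Re-solve with V_CE = 0.2 V. KCL at the emitter: V_E/R_E = (V_BB−0.7−V_E)/R_B + (V_CC−0.2−V_E)/R_C, giving V_E = 1.69 V.
I_C = (V_CC − 0.2 − V_E)/R_C = (10.8 − 1.69)/10 = 0.911 mA.
Check: I_B = (7.2 − 1.69)/180 = 0.0306 mA, and β·I_B = 2.45 mA > I_C, confirming saturation.

saturation; I_C ≈ 0.91 mA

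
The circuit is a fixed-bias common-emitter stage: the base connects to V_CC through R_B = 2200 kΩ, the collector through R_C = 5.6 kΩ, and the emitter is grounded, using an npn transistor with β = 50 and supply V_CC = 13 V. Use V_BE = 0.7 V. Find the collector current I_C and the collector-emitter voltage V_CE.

I_C ≈ 0.28 mA, V_CE ≈ 11 V

Base loop: V_CC = I_B·R_B + V_BE, so I_B = (13 − 0.7)/2200 kΩ = 0.00559 mA.
In the active region I_C = β·I_B = 50 × 0.00559 = 0.28 mA.
Collector loop: V_CE = V_CC − I_C·R_C = 13 − 0.28×5.6 = 11.4 V.
Since V_CE = 11.4 V > V_CE(sat) ≈ 0.2 V, the transistor is in the active region as assumed.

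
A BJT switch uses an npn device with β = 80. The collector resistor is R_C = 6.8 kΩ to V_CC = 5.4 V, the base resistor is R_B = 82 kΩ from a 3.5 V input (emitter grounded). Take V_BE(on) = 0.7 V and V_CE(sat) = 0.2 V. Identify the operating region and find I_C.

Assume active: I_B = (3.5 − 0.7)/82 = 0.0341 mA, giving I_C = β·I_B = 2.73 mA.
But then V_CE = 5.4 − 2.73×6.8 = -13.2 V < V_CE(sat) = 0.2 V — impossible in the active region.
So the transistor is saturated. With V_CE = 0.2 V, I_C = (V_CC − 0.2)/R_C = 5.2/6.8 = 0.765 mA.
Check: β·I_B = 2.73 mA > I_C = 0.765 mA, confirming saturation.

saturation; I_C ≈ 0.76 mA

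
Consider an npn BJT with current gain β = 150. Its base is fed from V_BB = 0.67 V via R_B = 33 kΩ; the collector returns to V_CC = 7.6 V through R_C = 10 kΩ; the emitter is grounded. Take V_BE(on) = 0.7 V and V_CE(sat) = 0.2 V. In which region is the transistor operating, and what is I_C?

V_BB = 0.67 V ≤ V_BE(on) = 0.7 V, so the base-emitter junction is not forward biased.
The transistor is in cutoff: I_B = I_C = 0.

cutoff; I_C ≈ 0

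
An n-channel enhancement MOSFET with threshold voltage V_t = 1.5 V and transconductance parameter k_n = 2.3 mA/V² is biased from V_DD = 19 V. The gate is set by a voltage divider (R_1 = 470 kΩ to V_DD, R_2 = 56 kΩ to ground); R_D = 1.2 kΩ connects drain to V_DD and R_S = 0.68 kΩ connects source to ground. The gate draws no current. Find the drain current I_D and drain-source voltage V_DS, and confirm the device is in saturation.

I_D ≈ 0.18 mA, V_DS ≈ 19 V

V_G = V_DD·R_2/(R_1+R_2) = 19×56/526 = 2.02 V.
Assume saturation: I_D = (k_n/2)(V_GS − V_t)² with V_GS = V_G − I_D·R_S = 2.02 − 0.68·I_D.
Substituting gives 0.532·I_D² − 1.82·I_D + 0.314 = 0, with roots I_D = 0.183 or 3.24 mA.
The root I_D = 3.24 mA gives V_GS = -0.177 V ≤ V_t, so take I_D = 0.183 mA.
Then V_GS = 1.9 V and V_DS = V_DD − I_D(R_D+R_S) = 19 − 0.183×1.88 = 18.7 V.
Saturation requires V_DS ≥ V_GS − V_t = 0.399 V; 18.7 ≥ 0.399 ✓.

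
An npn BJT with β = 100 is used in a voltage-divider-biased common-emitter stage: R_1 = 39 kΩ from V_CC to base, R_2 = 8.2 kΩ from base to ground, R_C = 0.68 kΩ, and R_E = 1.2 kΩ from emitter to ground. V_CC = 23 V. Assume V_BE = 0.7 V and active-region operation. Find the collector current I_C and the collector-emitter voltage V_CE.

Thevenize the base divider: V_Th = V_CC·R_2/(R_1+R_2) = 23×8.2/47.2 = 4 V, R_Th = R_1‖R_2 = 6.78 kΩ.
Base-emitter loop: V_Th = I_B·R_Th + V_BE + (β+1)I_B·R_E, so I_B = (4 − 0.7) / (6.78 + 101×1.2) = 0.0258 mA.
I_C = β·I_B = 100×0.0258 = 2.58 mA, and I_E = (β+1)I_B = 2.6 mA.
V_CE = V_CC − I_C·R_C − I_E·R_E = 23 − 2.58×0.68 − 2.6×1.2 = 18.1 V.
V_CE = 18.1 V > 0.2 V confirms active-region operation.

I_C ≈ 2.6 mA, V_CE ≈ 18 V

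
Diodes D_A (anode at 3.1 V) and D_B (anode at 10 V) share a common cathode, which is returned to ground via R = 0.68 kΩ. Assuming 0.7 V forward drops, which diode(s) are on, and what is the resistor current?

Assume both conduct. Then node N would need to be at both 3.1−0.7 = 2.4 V and 10−0.7 = 9.3 V, which is impossible.
Assume only D_B conducts: V_N = 10 − 0.7 = 9.3 V, so I_R = 9.3/0.68 = 13.7 mA.
Check D_A: its anode-to-cathode voltage is 3.1 − 9.3 = -6.2 V < 0.7 V, so it is off. The assumption is consistent.

Only D_B conducts; I_R ≈ 14 mA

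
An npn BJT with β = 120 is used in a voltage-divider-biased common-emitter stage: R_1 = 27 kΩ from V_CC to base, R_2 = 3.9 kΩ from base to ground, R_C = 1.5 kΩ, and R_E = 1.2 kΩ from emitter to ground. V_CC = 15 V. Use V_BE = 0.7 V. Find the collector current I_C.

Thevenize the base divider: V_Th = V_CC·R_2/(R_1+R_2) = 15×3.9/30.9 = 1.89 V, R_Th = R_1‖R_2 = 3.41 kΩ.
Base-emitter loop: V_Th = I_B·R_Th + V_BE + (β+1)I_B·R_E, so I_B = (1.89 − 0.7) / (3.41 + 121×1.2) = 0.00803 mA.
I_C = β·I_B = 120×0.00803 = 0.964 mA, and I_E = (β+1)I_B = 0.972 mA.
V_CE = V_CC − I_C·R_C − I_E·R_E = 15 − 0.964×1.5 − 0.972×1.2 = 12.4 V.
V_CE = 12.4 V > 0.2 V confirms active-region operation.

I_C ≈ 0.96 mA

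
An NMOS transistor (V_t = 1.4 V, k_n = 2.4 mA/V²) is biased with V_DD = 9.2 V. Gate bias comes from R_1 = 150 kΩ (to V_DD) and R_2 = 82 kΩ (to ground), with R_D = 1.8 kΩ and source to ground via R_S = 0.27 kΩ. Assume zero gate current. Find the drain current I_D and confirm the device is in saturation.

I_D ≈ 2 mA

V_G = V_DD·R_2/(R_1+R_2) = 9.2×82/232 = 3.25 V.
Assume saturation: I_D = (k_n/2)(V_GS − V_t)² with V_GS = V_G − I_D·R_S = 3.25 − 0.27·I_D.
Substituting gives 0.0875·I_D² − 2.2·I_D + 4.11 = 0, with roots I_D = 2.04 or 23.1 mA.
The root I_D = 23.1 mA gives V_GS = -2.99 V ≤ V_t, so take I_D = 2.04 mA.
Then V_GS = 2.7 V and V_DS = V_DD − I_D(R_D+R_S) = 9.2 − 2.04×2.07 = 4.99 V.
Saturation requires V_DS ≥ V_GS − V_t = 1.3 V; 4.99 ≥ 1.3 ✓.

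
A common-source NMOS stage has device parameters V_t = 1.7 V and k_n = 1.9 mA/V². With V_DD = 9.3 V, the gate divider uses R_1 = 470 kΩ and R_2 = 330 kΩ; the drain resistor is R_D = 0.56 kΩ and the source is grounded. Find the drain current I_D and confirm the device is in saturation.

V_G = V_DD·R_2/(R_1+R_2) = 9.3×330/800 = 3.84 V. With the source grounded, V_GS = V_G = 3.84 V.
Assume saturation: I_D = (k_n/2)(V_GS − V_t)² = (1.9/2)×(3.84 − 1.7)² = 0.95×2.14² = 4.34 mA.
V_DS = V_DD − I_D·R_D = 9.3 − 4.34×0.56 = 6.87 V.
Saturation requires V_DS ≥ V_GS − V_t = 2.14 V; 6.87 ≥ 2.14 ✓.

I_D ≈ 4.3 mA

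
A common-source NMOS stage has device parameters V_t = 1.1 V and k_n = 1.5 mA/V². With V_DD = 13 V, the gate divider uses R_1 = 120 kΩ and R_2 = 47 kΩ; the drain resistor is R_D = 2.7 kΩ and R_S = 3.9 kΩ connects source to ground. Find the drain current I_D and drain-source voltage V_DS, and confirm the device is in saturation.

I_D ≈ 0.46 mA, V_DS ≈ 10 V

V_G = V_DD·R_2/(R_1+R_2) = 13×47/167 = 3.66 V.
Assume saturation: I_D = (k_n/2)(V_GS − V_t)² with V_GS = V_G − I_D·R_S = 3.66 − 3.9·I_D.
Substituting gives 11.4·I_D² − 16·I_D + 4.91 = 0, with roots I_D = 0.456 or 0.944 mA.
The root I_D = 0.944 mA gives V_GS = -0.0217 V ≤ V_t, so take I_D = 0.456 mA.
Then V_GS = 1.88 V and V_DS = V_DD − I_D(R_D+R_S) = 13 − 0.456×6.6 = 9.99 V.
Saturation requires V_DS ≥ V_GS − V_t = 0.78 V; 9.99 ≥ 0.78 ✓.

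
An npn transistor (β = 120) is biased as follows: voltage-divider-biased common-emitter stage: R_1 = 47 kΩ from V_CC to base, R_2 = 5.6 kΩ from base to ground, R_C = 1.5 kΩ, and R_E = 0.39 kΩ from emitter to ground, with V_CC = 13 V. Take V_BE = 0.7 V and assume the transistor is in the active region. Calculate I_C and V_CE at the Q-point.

I_C ≈ 1.6 mA, V_CE ≈ 10 V

Thevenize the base divider: V_Th = V_CC·R_2/(R_1+R_2) = 13×5.6/52.6 = 1.38 V, R_Th = R_1‖R_2 = 5 kΩ.
Base-emitter loop: V_Th = I_B·R_Th + V_BE + (β+1)I_B·R_E, so I_B = (1.38 − 0.7) / (5 + 121×0.39) = 0.0131 mA.
I_C = β·I_B = 120×0.0131 = 1.57 mA, and I_E = (β+1)I_B = 1.59 mA.
V_CE = V_CC − I_C·R_C − I_E·R_E = 13 − 1.57×1.5 − 1.59×0.39 = 10 V.
V_CE = 10 V > 0.2 V confirms active-region operation.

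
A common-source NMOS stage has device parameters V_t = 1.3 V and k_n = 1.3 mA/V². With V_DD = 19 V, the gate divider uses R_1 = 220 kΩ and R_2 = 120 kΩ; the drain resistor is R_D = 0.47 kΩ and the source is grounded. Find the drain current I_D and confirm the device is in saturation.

I_D ≈ 19 mA

V_G = V_DD·R_2/(R_1+R_2) = 19×120/340 = 6.71 V. With the source grounded, V_GS = V_G = 6.71 V.
Assume saturation: I_D = (k_n/2)(V_GS − V_t)² = (1.3/2)×(6.71 − 1.3)² = 0.65×5.41² = 19 mA.
V_DS = V_DD − I_D·R_D = 19 − 19×0.47 = 10.1 V.
Saturation requires V_DS ≥ V_GS − V_t = 5.41 V; 10.1 ≥ 5.41 ✓.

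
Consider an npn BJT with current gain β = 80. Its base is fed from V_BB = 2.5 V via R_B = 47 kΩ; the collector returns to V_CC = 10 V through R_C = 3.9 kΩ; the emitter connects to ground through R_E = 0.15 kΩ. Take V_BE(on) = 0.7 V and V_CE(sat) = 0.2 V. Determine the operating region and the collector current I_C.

Assume active: I_B = (2.5 − 0.7)/(47 + 81×0.15) = 0.0304 mA, I_C = β·I_B = 2.43 mA.
Then V_CE = 10 − 2.43×3.9 − 2.46×0.15 = 0.136 V < 0.2 V — the active assumption fails.
Re-solve with V_CE = 0.2 V. KCL at the emitter: V_E/R_E = (V_BB−0.7−V_E)/R_B + (V_CC−0.2−V_E)/R_C, giving V_E = 0.367 V.
I_C = (V_CC − 0.2 − V_E)/R_C = (9.8 − 0.367)/3.9 = 2.42 mA.
Check: I_B = (1.8 − 0.367)/47 = 0.0305 mA, and β·I_B = 2.44 mA > I_C, confirming saturation.

saturation; I_C ≈ 2.4 mA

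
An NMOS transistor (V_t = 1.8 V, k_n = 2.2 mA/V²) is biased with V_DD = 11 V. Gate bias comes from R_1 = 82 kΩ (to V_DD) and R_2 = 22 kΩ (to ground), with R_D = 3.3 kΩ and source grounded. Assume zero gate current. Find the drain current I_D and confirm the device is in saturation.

I_D ≈ 0.31 mA

V_G = V_DD·R_2/(R_1+R_2) = 11×22/104 = 2.33 V. With the source grounded, V_GS = V_G = 2.33 V.
Assume saturation: I_D = (k_n/2)(V_GS − V_t)² = (2.2/2)×(2.33 − 1.8)² = 1.1×0.527² = 0.305 mA.
V_DS = V_DD − I_D·R_D = 11 − 0.305×3.3 = 9.99 V.
Saturation requires V_DS ≥ V_GS − V_t = 0.527 V; 9.99 ≥ 0.527 ✓.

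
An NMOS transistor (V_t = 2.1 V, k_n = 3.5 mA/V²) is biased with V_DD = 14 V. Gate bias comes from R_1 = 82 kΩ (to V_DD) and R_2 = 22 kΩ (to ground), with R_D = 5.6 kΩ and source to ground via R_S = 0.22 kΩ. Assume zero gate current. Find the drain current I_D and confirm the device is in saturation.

I_D ≈ 0.81 mA

V_G = V_DD·R_2/(R_1+R_2) = 14×22/104 = 2.96 V.
Assume saturation: I_D = (k_n/2)(V_GS − V_t)² with V_GS = V_G − I_D·R_S = 2.96 − 0.22·I_D.
Substituting gives 0.0847·I_D² − 1.66·I_D + 1.3 = 0, with roots I_D = 0.815 or 18.8 mA.
The root I_D = 18.8 mA gives V_GS = -1.18 V ≤ V_t, so take I_D = 0.815 mA.
Then V_GS = 2.78 V and V_DS = V_DD − I_D(R_D+R_S) = 14 − 0.815×5.82 = 9.26 V.
Saturation requires V_DS ≥ V_GS − V_t = 0.682 V; 9.26 ≥ 0.682 ✓.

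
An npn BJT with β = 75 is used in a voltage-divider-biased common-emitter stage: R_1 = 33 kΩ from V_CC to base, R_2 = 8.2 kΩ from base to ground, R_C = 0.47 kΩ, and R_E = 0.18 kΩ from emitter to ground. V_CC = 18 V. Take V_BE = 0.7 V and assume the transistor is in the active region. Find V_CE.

V_CE ≈ 11 V

Thevenize the base divider: V_Th = V_CC·R_2/(R_1+R_2) = 18×8.2/41.2 = 3.58 V, R_Th = R_1‖R_2 = 6.57 kΩ.
Base-emitter loop: V_Th = I_B·R_Th + V_BE + (β+1)I_B·R_E, so I_B = (3.58 − 0.7) / (6.57 + 76×0.18) = 0.142 mA.
I_C = β·I_B = 75×0.142 = 10.7 mA, and I_E = (β+1)I_B = 10.8 mA.
V_CE = V_CC − I_C·R_C − I_E·R_E = 18 − 10.7×0.47 − 10.8×0.18 = 11 V.
V_CE = 11 V > 0.2 V confirms active-region operation.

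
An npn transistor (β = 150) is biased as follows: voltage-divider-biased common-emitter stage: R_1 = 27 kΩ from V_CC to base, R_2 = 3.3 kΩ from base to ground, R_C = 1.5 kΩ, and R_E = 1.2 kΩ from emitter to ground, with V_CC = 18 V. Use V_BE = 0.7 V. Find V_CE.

V_CE ≈ 15 V

Thevenize the base divider: V_Th = V_CC·R_2/(R_1+R_2) = 18×3.3/30.3 = 1.96 V, R_Th = R_1‖R_2 = 2.94 kΩ.
Base-emitter loop: V_Th = I_B·R_Th + V_BE + (β+1)I_B·R_E, so I_B = (1.96 − 0.7) / (2.94 + 151×1.2) = 0.00684 mA.
I_C = β·I_B = 150×0.00684 = 1.03 mA, and I_E = (β+1)I_B = 1.03 mA.
V_CE = V_CC − I_C·R_C − I_E·R_E = 18 − 1.03×1.5 − 1.03×1.2 = 15.2 V.
V_CE = 15.2 V > 0.2 V confirms active-region operation.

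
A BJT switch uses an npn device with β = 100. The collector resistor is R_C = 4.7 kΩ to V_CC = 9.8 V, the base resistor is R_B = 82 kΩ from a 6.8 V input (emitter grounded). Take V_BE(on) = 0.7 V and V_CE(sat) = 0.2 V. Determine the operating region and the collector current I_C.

saturation; I_C ≈ 2 mA

Assume active: I_B = (6.8 − 0.7)/82 = 0.0744 mA, giving I_C = β·I_B = 7.44 mA.
But then V_CE = 9.8 − 7.44×4.7 = -25.2 V < V_CE(sat) = 0.2 V — impossible in the active region.
So the transistor is saturated. With V_CE = 0.2 V, I_C = (V_CC − 0.2)/R_C = 9.6/4.7 = 2.04 mA.
Check: β·I_B = 7.44 mA > I_C = 2.04 mA, confirming saturation.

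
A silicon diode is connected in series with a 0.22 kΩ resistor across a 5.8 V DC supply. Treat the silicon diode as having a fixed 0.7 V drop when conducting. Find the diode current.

I ≈ 23 mA

KVL around the loop: 5.8 = V_D + I·R = 0.7 + I × 0.22 kΩ.
So I = (5.8 − 0.7) / 0.22 kΩ = 5.1 / 0.22 = 23.2 mA.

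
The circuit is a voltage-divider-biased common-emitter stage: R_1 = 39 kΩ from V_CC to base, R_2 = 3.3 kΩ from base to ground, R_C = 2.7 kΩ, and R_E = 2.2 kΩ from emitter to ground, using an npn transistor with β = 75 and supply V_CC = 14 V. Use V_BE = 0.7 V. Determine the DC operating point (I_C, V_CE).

I_C ≈ 0.17 mA, V_CE ≈ 13 V

Thevenize the base divider: V_Th = V_CC·R_2/(R_1+R_2) = 14×3.3/42.3 = 1.09 V, R_Th = R_1‖R_2 = 3.04 kΩ.
Base-emitter loop: V_Th = I_B·R_Th + V_BE + (β+1)I_B·R_E, so I_B = (1.09 − 0.7) / (3.04 + 76×2.2) = 0.0023 mA.
I_C = β·I_B = 75×0.0023 = 0.173 mA, and I_E = (β+1)I_B = 0.175 mA.
V_CE = V_CC − I_C·R_C − I_E·R_E = 14 − 0.173×2.7 − 0.175×2.2 = 13.1 V.
V_CE = 13.1 V > 0.2 V confirms active-region operation.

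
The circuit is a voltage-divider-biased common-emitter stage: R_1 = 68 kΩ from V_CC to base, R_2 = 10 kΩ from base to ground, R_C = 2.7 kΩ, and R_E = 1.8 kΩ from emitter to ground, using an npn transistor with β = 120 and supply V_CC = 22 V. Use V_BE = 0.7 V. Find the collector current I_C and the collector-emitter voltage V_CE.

Thevenize the base divider: V_Th = V_CC·R_2/(R_1+R_2) = 22×10/78 = 2.82 V, R_Th = R_1‖R_2 = 8.72 kΩ.
Base-emitter loop: V_Th = I_B·R_Th + V_BE + (β+1)I_B·R_E, so I_B = (2.82 − 0.7) / (8.72 + 121×1.8) = 0.00936 mA.
I_C = β·I_B = 120×0.00936 = 1.12 mA, and I_E = (β+1)I_B = 1.13 mA.
V_CE = V_CC − I_C·R_C − I_E·R_E = 22 − 1.12×2.7 − 1.13×1.8 = 16.9 V.
V_CE = 16.9 V > 0.2 V confirms active-region operation.

I_C ≈ 1.1 mA, V_CE ≈ 17 V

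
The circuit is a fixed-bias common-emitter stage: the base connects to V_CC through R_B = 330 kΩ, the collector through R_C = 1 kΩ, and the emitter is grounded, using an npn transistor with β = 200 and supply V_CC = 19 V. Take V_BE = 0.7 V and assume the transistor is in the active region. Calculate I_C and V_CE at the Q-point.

Base loop: V_CC = I_B·R_B + V_BE, so I_B = (19 − 0.7)/330 kΩ = 0.0555 mA.
In the active region I_C = β·I_B = 200 × 0.0555 = 11.1 mA.
Collector loop: V_CE = V_CC − I_C·R_C = 19 − 11.1×1 = 7.91 V.
Since V_CE = 7.91 V > V_CE(sat) ≈ 0.2 V, the transistor is in the active region as assumed.

I_C ≈ 11 mA, V_CE ≈ 7.9 V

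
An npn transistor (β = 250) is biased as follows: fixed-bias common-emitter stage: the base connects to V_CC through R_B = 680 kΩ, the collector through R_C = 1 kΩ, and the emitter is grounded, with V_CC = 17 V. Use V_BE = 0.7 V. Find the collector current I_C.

I_C ≈ 6 mA

Base loop: V_CC = I_B·R_B + V_BE, so I_B = (17 − 0.7)/680 kΩ = 0.024 mA.
In the active region I_C = β·I_B = 250 × 0.024 = 5.99 mA.
Collector loop: V_CE = V_CC − I_C·R_C = 17 − 5.99×1 = 11 V.
Since V_CE = 11 V > V_CE(sat) ≈ 0.2 V, the transistor is in the active region as assumed.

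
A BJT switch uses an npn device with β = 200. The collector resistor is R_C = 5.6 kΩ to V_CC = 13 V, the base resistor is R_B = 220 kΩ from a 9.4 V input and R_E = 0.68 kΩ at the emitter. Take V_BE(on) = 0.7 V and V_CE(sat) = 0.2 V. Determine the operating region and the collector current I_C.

Assume active: I_B = (9.4 − 0.7)/(220 + 201×0.68) = 0.0244 mA, I_C = β·I_B = 4.88 mA.
Then V_CE = 13 − 4.88×5.6 − 4.9×0.68 = -17.7 V < 0.2 V — the active assumption fails.
Re-solve with V_CE = 0.2 V. KCL at the emitter: V_E/R_E = (V_BB−0.7−V_E)/R_B + (V_CC−0.2−V_E)/R_C, giving V_E = 1.41 V.
I_C = (V_CC − 0.2 − V_E)/R_C = (12.8 − 1.41)/5.6 = 2.03 mA.
Check: I_B = (8.7 − 1.41)/220 = 0.0332 mA, and β·I_B = 6.63 mA > I_C, confirming saturation.

saturation; I_C ≈ 2 mA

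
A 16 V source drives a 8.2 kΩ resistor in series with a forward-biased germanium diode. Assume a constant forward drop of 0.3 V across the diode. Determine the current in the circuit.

I ≈ 1.9 mA

KVL around the loop: 16 = V_D + I·R = 0.3 + I × 8.2 kΩ.
So I = (16 − 0.3) / 8.2 kΩ = 15.7 / 8.2 = 1.91 mA.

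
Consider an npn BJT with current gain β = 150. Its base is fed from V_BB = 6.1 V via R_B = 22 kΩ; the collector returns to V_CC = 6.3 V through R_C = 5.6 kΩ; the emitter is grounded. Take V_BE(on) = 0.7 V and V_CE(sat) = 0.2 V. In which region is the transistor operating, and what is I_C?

Assume active: I_B = (6.1 − 0.7)/22 = 0.245 mA, giving I_C = β·I_B = 36.8 mA.
But then V_CE = 6.3 − 36.8×5.6 = -200 V < V_CE(sat) = 0.2 V — impossible in the active region.
So the transistor is saturated. With V_CE = 0.2 V, I_C = (V_CC − 0.2)/R_C = 6.1/5.6 = 1.09 mA.
Check: β·I_B = 36.8 mA > I_C = 1.09 mA, confirming saturation.

saturation; I_C ≈ 1.1 mA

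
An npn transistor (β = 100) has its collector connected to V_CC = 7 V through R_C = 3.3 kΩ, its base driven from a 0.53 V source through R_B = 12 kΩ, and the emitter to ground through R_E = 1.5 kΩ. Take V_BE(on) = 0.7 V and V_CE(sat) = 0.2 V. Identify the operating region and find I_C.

cutoff; I_C ≈ 0

V_BB = 0.53 V ≤ V_BE(on) = 0.7 V, so the base-emitter junction is not forward biased.
The transistor is in cutoff: I_B = I_C = 0.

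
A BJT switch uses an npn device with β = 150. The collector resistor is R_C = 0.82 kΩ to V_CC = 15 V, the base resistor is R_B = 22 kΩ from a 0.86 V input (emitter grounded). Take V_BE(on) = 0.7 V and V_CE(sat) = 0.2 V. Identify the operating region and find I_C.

Assume active. Base-emitter loop: I_B = (V_BB − V_BE)/R_B = (0.86 − 0.7)/22 = 0.00727 mA.
I_C = β·I_B = 150×0.00727 = 1.09 mA.
V_CE = V_CC − I_C·R_C = 15 − 1.09×0.82 = 14.1 V > V_CE(sat), so the active-region assumption holds.

active; I_C ≈ 1.1 mA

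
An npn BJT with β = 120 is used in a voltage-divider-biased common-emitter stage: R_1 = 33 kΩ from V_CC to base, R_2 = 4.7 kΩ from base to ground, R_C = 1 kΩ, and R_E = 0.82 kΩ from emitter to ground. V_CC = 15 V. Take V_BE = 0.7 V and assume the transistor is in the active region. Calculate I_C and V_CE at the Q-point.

Thevenize the base divider: V_Th = V_CC·R_2/(R_1+R_2) = 15×4.7/37.7 = 1.87 V, R_Th = R_1‖R_2 = 4.11 kΩ.
Base-emitter loop: V_Th = I_B·R_Th + V_BE + (β+1)I_B·R_E, so I_B = (1.87 − 0.7) / (4.11 + 121×0.82) = 0.0113 mA.
I_C = β·I_B = 120×0.0113 = 1.36 mA, and I_E = (β+1)I_B = 1.37 mA.
V_CE = V_CC − I_C·R_C − I_E·R_E = 15 − 1.36×1 − 1.37×0.82 = 12.5 V.
V_CE = 12.5 V > 0.2 V confirms active-region operation.

I_C ≈ 1.4 mA, V_CE ≈ 13 V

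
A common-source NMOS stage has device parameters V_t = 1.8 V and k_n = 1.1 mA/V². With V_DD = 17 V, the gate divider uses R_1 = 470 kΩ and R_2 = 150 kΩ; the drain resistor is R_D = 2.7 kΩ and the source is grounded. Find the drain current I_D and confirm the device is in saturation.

I_D ≈ 2.9 mA

V_G = V_DD·R_2/(R_1+R_2) = 17×150/620 = 4.11 V. With the source grounded, V_GS = V_G = 4.11 V.
Assume saturation: I_D = (k_n/2)(V_GS − V_t)² = (1.1/2)×(4.11 − 1.8)² = 0.55×2.31² = 2.94 mA.
V_DS = V_DD − I_D·R_D = 17 − 2.94×2.7 = 9.06 V.
Saturation requires V_DS ≥ V_GS − V_t = 2.31 V; 9.06 ≥ 2.31 ✓.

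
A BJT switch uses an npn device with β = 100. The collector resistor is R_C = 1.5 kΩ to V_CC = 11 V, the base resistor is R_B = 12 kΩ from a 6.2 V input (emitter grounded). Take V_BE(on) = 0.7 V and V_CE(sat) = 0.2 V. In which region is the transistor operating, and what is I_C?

Assume active: I_B = (6.2 − 0.7)/12 = 0.458 mA, giving I_C = β·I_B = 45.8 mA.
But then V_CE = 11 − 45.8×1.5 = -57.8 V < V_CE(sat) = 0.2 V — impossible in the active region.
So the transistor is saturated. With V_CE = 0.2 V, I_C = (V_CC − 0.2)/R_C = 10.8/1.5 = 7.2 mA.
Check: β·I_B = 45.8 mA > I_C = 7.2 mA, confirming saturation.

saturation; I_C ≈ 7.2 mA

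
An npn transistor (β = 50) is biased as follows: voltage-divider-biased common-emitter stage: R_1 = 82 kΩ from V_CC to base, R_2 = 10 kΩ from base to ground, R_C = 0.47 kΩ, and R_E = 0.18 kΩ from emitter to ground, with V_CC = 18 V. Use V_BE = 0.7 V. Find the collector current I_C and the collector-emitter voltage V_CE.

I_C ≈ 3.5 mA, V_CE ≈ 16 V

Thevenize the base divider: V_Th = V_CC·R_2/(R_1+R_2) = 18×10/92 = 1.96 V, R_Th = R_1‖R_2 = 8.91 kΩ.
Base-emitter loop: V_Th = I_B·R_Th + V_BE + (β+1)I_B·R_E, so I_B = (1.96 − 0.7) / (8.91 + 51×0.18) = 0.0694 mA.
I_C = β·I_B = 50×0.0694 = 3.47 mA, and I_E = (β+1)I_B = 3.54 mA.
V_CE = V_CC − I_C·R_C − I_E·R_E = 18 − 3.47×0.47 − 3.54×0.18 = 15.7 V.
V_CE = 15.7 V > 0.2 V confirms active-region operation.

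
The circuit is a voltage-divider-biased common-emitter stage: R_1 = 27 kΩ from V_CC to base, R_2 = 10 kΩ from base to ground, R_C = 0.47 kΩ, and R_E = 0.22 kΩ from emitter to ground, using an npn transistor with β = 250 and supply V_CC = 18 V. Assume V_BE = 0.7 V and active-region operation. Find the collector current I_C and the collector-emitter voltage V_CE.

Thevenize the base divider: V_Th = V_CC·R_2/(R_1+R_2) = 18×10/37 = 4.86 V, R_Th = R_1‖R_2 = 7.3 kΩ.
Base-emitter loop: V_Th = I_B·R_Th + V_BE + (β+1)I_B·R_E, so I_B = (4.86 − 0.7) / (7.3 + 251×0.22) = 0.0666 mA.
I_C = β·I_B = 250×0.0666 = 16.7 mA, and I_E = (β+1)I_B = 16.7 mA.
V_CE = V_CC − I_C·R_C − I_E·R_E = 18 − 16.7×0.47 − 16.7×0.22 = 6.49 V.
V_CE = 6.49 V > 0.2 V confirms active-region operation.

I_C ≈ 17 mA, V_CE ≈ 6.5 V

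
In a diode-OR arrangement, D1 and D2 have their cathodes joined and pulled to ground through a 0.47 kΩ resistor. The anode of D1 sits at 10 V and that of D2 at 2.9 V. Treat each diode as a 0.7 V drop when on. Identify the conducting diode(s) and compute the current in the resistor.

Assume both conduct. Then node N would need to be at both 10−0.7 = 9.3 V and 2.9−0.7 = 2.2 V, which is impossible.
Assume only D1 conducts: V_N = 10 − 0.7 = 9.3 V, so I_R = 9.3/0.47 = 19.8 mA.
Check D2: its anode-to-cathode voltage is 2.9 − 9.3 = -6.4 V < 0.7 V, so it is off. The assumption is consistent.

Only D1 conducts; I_R ≈ 20 mA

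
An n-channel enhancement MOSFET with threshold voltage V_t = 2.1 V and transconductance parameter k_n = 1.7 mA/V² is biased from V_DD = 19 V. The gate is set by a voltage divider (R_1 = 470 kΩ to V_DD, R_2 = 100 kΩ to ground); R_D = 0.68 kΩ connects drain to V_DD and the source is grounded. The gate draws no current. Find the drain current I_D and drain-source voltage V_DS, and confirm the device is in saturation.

V_G = V_DD·R_2/(R_1+R_2) = 19×100/570 = 3.33 V. With the source grounded, V_GS = V_G = 3.33 V.
Assume saturation: I_D = (k_n/2)(V_GS − V_t)² = (1.7/2)×(3.33 − 2.1)² = 0.85×1.23² = 1.29 mA.
V_DS = V_DD − I_D·R_D = 19 − 1.29×0.68 = 18.1 V.
Saturation requires V_DS ≥ V_GS − V_t = 1.23 V; 18.1 ≥ 1.23 ✓.

I_D ≈ 1.3 mA, V_DS ≈ 18 V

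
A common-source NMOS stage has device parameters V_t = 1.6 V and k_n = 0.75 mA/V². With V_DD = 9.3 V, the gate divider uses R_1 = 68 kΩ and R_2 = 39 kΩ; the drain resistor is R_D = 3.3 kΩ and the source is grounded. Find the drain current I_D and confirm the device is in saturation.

I_D ≈ 1.2 mA

V_G = V_DD·R_2/(R_1+R_2) = 9.3×39/107 = 3.39 V. With the source grounded, V_GS = V_G = 3.39 V.
Assume saturation: I_D = (k_n/2)(V_GS − V_t)² = (0.75/2)×(3.39 − 1.6)² = 0.375×1.79² = 1.2 mA.
V_DS = V_DD − I_D·R_D = 9.3 − 1.2×3.3 = 5.34 V.
Saturation requires V_DS ≥ V_GS − V_t = 1.79 V; 5.34 ≥ 1.79 ✓.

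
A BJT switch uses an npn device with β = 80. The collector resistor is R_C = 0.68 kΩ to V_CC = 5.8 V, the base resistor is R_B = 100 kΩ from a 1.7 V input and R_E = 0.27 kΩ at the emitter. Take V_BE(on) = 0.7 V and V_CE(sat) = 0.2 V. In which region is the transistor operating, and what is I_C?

Assume active. Base-emitter loop: I_B = (V_BB − V_BE)/(R_B + (β+1)R_E) = (1.7 − 0.7)/(100 + 81×0.27) = 0.00821 mA.
I_C = β·I_B = 80×0.00821 = 0.656 mA.
V_CE = V_CC − I_C·R_C − I_E·R_E = 5.8 − 0.656×0.68 − 0.665×0.27 = 5.17 V > V_CE(sat), so the active-region assumption holds.

active; I_C ≈ 0.66 mA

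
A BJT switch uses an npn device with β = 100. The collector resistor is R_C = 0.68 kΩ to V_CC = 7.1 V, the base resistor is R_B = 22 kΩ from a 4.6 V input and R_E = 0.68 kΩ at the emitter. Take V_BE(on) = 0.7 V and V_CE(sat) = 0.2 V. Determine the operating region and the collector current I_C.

active; I_C ≈ 4.3 mA

Assume active. Base-emitter loop: I_B = (V_BB − V_BE)/(R_B + (β+1)R_E) = (4.6 − 0.7)/(22 + 101×0.68) = 0.043 mA.
I_C = β·I_B = 100×0.043 = 4.3 mA.
V_CE = V_CC − I_C·R_C − I_E·R_E = 7.1 − 4.3×0.68 − 4.34×0.68 = 1.22 V > V_CE(sat), so the active-region assumption holds.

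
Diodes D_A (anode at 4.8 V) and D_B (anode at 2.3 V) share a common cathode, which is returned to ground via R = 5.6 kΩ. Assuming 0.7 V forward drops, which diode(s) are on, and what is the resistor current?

Assume both conduct. Then node N would need to be at both 4.8−0.7 = 4.1 V and 2.3−0.7 = 1.6 V, which is impossible.
Assume only D_A conducts: V_N = 4.8 − 0.7 = 4.1 V, so I_R = 4.1/5.6 = 0.732 mA.
Check D_B: its anode-to-cathode voltage is 2.3 − 4.1 = -1.8 V < 0.7 V, so it is off. The assumption is consistent.

Only D_A conducts; I_R ≈ 0.73 mA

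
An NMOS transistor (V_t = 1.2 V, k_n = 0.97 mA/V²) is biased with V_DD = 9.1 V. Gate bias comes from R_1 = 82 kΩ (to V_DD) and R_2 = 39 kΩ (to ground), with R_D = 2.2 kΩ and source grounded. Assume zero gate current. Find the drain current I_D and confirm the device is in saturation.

V_G = V_DD·R_2/(R_1+R_2) = 9.1×39/121 = 2.93 V. With the source grounded, V_GS = V_G = 2.93 V.
Assume saturation: I_D = (k_n/2)(V_GS − V_t)² = (0.97/2)×(2.93 − 1.2)² = 0.485×1.73² = 1.46 mA.
V_DS = V_DD − I_D·R_D = 9.1 − 1.46×2.2 = 5.9 V.
Saturation requires V_DS ≥ V_GS − V_t = 1.73 V; 5.9 ≥ 1.73 ✓.

I_D ≈ 1.5 mA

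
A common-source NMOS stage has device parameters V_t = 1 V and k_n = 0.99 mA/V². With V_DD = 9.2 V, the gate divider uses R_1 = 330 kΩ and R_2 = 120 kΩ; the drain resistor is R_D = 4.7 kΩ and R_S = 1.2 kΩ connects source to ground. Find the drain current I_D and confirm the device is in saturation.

I_D ≈ 0.43 mA

V_G = V_DD·R_2/(R_1+R_2) = 9.2×120/450 = 2.45 V.
Assume saturation: I_D = (k_n/2)(V_GS − V_t)² with V_GS = V_G − I_D·R_S = 2.45 − 1.2·I_D.
Substituting gives 0.713·I_D² − 2.73·I_D + 1.05 = 0, with roots I_D = 0.432 or 3.39 mA.
The root I_D = 3.39 mA gives V_GS = -1.62 V ≤ V_t, so take I_D = 0.432 mA.
Then V_GS = 1.93 V and V_DS = V_DD − I_D(R_D+R_S) = 9.2 − 0.432×5.9 = 6.65 V.
Saturation requires V_DS ≥ V_GS − V_t = 0.935 V; 6.65 ≥ 0.935 ✓.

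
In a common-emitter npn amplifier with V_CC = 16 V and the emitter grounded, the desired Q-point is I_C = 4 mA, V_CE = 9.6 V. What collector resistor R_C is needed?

R_C ≈ 1.6 kΩ

Collector loop: V_CC = I_C·R_C + V_CE.
R_C = (V_CC − V_CE)/I_C = (16 − 9.6)/4 = 1.6 kΩ.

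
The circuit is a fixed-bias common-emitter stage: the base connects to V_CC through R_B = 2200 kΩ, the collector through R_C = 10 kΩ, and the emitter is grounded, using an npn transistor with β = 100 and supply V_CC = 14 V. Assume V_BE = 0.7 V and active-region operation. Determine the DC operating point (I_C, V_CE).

I_C ≈ 0.6 mA, V_CE ≈ 8 V

Base loop: V_CC = I_B·R_B + V_BE, so I_B = (14 − 0.7)/2200 kΩ = 0.00605 mA.
In the active region I_C = β·I_B = 100 × 0.00605 = 0.605 mA.
Collector loop: V_CE = V_CC − I_C·R_C = 14 − 0.605×10 = 7.95 V.
Since V_CE = 7.95 V > V_CE(sat) ≈ 0.2 V, the transistor is in the active region as assumed.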